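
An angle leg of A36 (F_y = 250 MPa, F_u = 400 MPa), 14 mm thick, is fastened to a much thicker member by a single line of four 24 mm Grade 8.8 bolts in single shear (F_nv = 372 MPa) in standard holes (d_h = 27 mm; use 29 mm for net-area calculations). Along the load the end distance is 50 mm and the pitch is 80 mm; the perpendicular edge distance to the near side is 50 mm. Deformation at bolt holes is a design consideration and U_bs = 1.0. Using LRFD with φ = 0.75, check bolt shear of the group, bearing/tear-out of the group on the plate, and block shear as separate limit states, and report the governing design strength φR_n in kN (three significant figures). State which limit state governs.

505 kN (bolt shear governs)

Bolt shear: A_b = π·24²/4 = 452.4 mm²; R_n = 372 × 452.4 × 4 × 1 / 1000 = 673.2 kN → 0.75 × 673.2 = 505 kN.
Bearing: edge l_c = 36.5, r_n = 245.3 kN; interior l_c = 53, r_n = 322.6 kN; R_n = 245.3 + 3·322.6 = 1213 kN → 910 kN.
Block shear: A_gv = 4060, A_nv = 2639, A_nt = 497 mm²; R_n = min(0.6F_uA_nv, 0.6F_yA_gv) + U_bs·F_u·A_nt = 807.8 kN → 606 kN.
Bolt shear governs: 505 kN.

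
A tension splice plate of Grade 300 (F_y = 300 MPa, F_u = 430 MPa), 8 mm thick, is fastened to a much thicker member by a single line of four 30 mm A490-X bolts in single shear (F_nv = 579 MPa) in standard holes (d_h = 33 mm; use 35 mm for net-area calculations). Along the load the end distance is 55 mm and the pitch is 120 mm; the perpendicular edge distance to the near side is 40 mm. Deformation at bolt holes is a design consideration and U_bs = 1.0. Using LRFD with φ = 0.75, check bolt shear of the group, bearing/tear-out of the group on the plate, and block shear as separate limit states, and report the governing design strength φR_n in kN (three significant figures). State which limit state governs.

506 kN (block shear governs)

Bolt shear: A_b = π·30²/4 = 706.9 mm²; R_n = 579 × 706.9 × 4 × 1 / 1000 = 1637 kN → 0.75 × 1637 = 1230 kN.
Bearing: edge l_c = 38.5, r_n = 158.9 kN; interior l_c = 87, r_n = 247.7 kN; R_n = 158.9 + 3·247.7 = 902 kN → 676 kN.
Block shear: A_gv = 3320, A_nv = 2340, A_nt = 180 mm²; R_n = min(0.6F_uA_nv, 0.6F_yA_gv) + U_bs·F_u·A_nt = 675 kN → 506 kN.
Block shear governs: 506 kN.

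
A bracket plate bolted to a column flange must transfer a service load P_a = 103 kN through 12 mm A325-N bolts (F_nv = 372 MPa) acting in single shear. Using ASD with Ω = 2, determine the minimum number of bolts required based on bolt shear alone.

5 bolts

A_b = π·12²/4 = 113.1 mm².
Per-bolt allowable strength R_n/Ω = 372 × 113.1 × 1 / 1000 / 2 = 21.04 kN.
n ≥ 103 / 21.04 = 4.896 → use 5 bolts.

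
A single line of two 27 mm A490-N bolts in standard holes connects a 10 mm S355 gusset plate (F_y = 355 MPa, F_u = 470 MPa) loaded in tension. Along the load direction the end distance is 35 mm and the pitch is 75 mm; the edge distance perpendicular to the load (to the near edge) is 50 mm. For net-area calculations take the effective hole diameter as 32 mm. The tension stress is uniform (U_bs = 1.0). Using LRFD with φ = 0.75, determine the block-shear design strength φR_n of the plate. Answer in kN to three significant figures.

251 kN

Shear plane L_v = 35 + 1·75 = 110 mm; A_gv = 110 × 10 = 1100 mm².
A_nv = (110 − 1.5·32) × 10 = 620 mm².
A_nt = (50 − 0.5·32) × 10 = 340 mm².
0.6 F_u A_nv = 174.8 kN; 0.6 F_y A_gv = 234.3 kN → shear rupture governs the shear term.
R_n = 174.8 + 1.0 × 470 × 340 / 1000 = 334.6 kN.
Design strength φR_n = 0.75 × 334.6 = 251 kN.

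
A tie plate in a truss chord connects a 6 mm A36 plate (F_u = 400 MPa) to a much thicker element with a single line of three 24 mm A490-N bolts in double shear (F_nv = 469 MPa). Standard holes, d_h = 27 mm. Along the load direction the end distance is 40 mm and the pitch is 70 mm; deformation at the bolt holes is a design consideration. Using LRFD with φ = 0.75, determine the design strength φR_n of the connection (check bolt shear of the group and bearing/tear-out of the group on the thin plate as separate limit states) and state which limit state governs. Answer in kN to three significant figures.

243 kN (bearing governs)

Bolt shear: A_b = π·24²/4 = 452.4 mm²; R_n = 469 × 452.4 × 3 × 2 / 1000 = 1273 kN → 0.75 × 1273 = 955 kN.
Bearing (1.2 l_c t F_u ≤ 2.4 d t F_u): upper limit = 2.4·24·6·400 / 1000 = 138.2 kN.
  Edge l_c = 40 − 27/2 = 26.5 → r_n = 76.32 kN; interior l_c = 70 − 27 = 43 → r_n = 123.8 kN.
  R_n,bearing = 1·76.32 + 2·123.8 = 324 kN → 0.75 × 324 = 243 kN.
Bearing governs: 243 kN.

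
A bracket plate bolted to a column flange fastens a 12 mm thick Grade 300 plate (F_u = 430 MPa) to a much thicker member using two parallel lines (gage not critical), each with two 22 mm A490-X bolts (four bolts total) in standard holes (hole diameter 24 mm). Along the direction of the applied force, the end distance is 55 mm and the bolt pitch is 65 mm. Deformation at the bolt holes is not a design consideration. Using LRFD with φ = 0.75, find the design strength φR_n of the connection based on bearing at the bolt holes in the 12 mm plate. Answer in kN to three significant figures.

Per bolt r_n = 1.5 l_c t F_u ≤ 3.0 d t F_u; upper limit = 3.0 × 22 × 12 × 430 / 1000 = 340.6 kN.
Edge bolt: l_c = 55 − 24/2 = 43 mm → 1.5 × 43 × 12 × 430 / 1000 = 332.8 → r_n = 332.8 kN.
Interior bolts: l_c = 65 − 24 = 41 mm → 1.5 × 41 × 12 × 430 / 1000 = 317.3 → r_n = 317.3 kN.
R_n = 2 × 332.8 + 2 × 317.3 = 1300 kN.
Design strength φR_n = 0.75 × 1300 = 975 kN.

975 kN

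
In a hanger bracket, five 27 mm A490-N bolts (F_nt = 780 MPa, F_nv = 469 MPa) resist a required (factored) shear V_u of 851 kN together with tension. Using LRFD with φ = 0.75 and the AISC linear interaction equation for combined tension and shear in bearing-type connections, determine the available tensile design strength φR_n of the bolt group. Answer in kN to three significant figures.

A_b = π·27²/4 = 572.6 mm²; f_rv = 851 × 1000 / (5 × 572.6) = 297.3 MPa.
F'_nt = 1.3 F_nt − (F_nt / φF_nv) f_rv = 1.3·780 − (780/(0.75·469))·297.3 = 354.8 MPa, capped at F_nt → F'_nt = 354.8 MPa.
R_n = F'_nt · A_b · n = 354.8 × 572.6 × 5 / 1000 = 1016 kN.
Design strength φR_n = 0.75 × 1016 = 762 kN.

762 kN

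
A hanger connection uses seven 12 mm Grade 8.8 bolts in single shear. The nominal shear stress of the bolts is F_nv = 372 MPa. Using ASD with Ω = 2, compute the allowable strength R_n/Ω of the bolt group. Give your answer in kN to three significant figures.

A_b = π × 12² / 4 = 113.1 mm².
R_n = F_nv · A_b · n · n_s = 372 × 113.1 × 7 × 1 / 1000 = 294.5 kN.
Allowable strength R_n/Ω = 294.5 / 2 = 147 kN.

147 kN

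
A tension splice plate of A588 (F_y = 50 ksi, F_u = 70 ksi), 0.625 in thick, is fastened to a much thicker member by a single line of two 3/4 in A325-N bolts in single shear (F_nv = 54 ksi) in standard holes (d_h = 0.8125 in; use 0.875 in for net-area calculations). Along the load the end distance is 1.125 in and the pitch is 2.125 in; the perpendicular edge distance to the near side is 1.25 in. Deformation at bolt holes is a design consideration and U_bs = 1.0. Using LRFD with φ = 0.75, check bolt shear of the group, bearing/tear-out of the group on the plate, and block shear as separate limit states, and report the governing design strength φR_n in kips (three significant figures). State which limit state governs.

35.8 kips (bolt shear governs)

Bolt shear: A_b = π·0.75²/4 = 0.4418 in²; R_n = 54 × 0.4418 × 2 × 1 = 47.71 kips → 0.75 × 47.71 = 35.8 kips.
Bearing: edge l_c = 0.7188, r_n = 37.73 kips; interior l_c = 1.312, r_n = 68.91 kips; R_n = 37.73 + 1·68.91 = 106.6 kips → 80 kips.
Block shear: A_gv = 2.031, A_nv = 1.211, A_nt = 0.5078 in²; R_n = min(0.6F_uA_nv, 0.6F_yA_gv) + U_bs·F_u·A_nt = 86.41 kips → 64.8 kips.
Bolt shear governs: 35.8 kips.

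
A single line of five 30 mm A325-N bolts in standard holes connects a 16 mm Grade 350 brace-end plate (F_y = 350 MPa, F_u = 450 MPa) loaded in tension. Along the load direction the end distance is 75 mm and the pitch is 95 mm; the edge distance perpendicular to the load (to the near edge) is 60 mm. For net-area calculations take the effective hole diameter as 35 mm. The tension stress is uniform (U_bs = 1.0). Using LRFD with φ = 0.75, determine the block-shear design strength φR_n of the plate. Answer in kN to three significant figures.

Shear plane L_v = 75 + 4·95 = 455 mm; A_gv = 455 × 16 = 7280 mm².
A_nv = (455 − 4.5·35) × 16 = 4760 mm².
A_nt = (60 − 0.5·35) × 16 = 680 mm².
0.6 F_u A_nv = 1285 kN; 0.6 F_y A_gv = 1529 kN → shear rupture governs the shear term.
R_n = 1285 + 1.0 × 450 × 680 / 1000 = 1591 kN.
Design strength φR_n = 0.75 × 1591 = 1190 kN.

1190 kN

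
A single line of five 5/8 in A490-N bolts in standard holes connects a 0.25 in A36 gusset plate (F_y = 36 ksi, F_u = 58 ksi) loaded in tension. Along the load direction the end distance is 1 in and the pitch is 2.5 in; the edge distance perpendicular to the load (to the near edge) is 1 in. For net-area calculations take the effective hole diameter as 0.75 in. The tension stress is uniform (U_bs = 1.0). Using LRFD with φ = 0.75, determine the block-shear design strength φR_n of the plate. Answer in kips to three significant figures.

51.3 kips

Shear plane L_v = 1 + 4·2.5 = 11 in; A_gv = 11 × 0.25 = 2.75 in².
A_nv = (11 − 4.5·0.75) × 0.25 = 1.906 in².
A_nt = (1 − 0.5·0.75) × 0.25 = 0.1562 in².
0.6 F_u A_nv = 66.34 kips; 0.6 F_y A_gv = 59.4 kips → shear yielding governs the shear term.
R_n = 59.4 + 1.0 × 58 × 0.1562 = 68.46 kips.
Design strength φR_n = 0.75 × 68.46 = 51.3 kips.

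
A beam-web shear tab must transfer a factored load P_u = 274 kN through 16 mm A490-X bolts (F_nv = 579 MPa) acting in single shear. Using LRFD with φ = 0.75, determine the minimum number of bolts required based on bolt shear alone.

4 bolts

A_b = π·16²/4 = 201.1 mm².
Per-bolt design strength φR_n = 0.75 × 579 × 201.1 × 1 / 1000 = 87.31 kN.
n ≥ 274 / 87.31 = 3.138 → use 4 bolts.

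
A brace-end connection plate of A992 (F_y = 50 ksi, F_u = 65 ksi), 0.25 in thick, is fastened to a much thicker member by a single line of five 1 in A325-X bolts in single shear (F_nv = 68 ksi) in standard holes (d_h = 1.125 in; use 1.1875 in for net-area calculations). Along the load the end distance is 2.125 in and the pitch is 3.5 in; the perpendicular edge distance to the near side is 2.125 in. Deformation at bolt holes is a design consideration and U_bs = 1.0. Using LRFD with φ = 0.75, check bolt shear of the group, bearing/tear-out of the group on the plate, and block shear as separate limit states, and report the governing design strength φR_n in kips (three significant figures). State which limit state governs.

97.5 kips (block shear governs)

Bolt shear: A_b = π·1²/4 = 0.7854 in²; R_n = 68 × 0.7854 × 5 × 1 = 267 kips → 0.75 × 267 = 200 kips.
Bearing: edge l_c = 1.562, r_n = 30.47 kips; interior l_c = 2.375, r_n = 39 kips; R_n = 30.47 + 4·39 = 186.5 kips → 140 kips.
Block shear: A_gv = 4.031, A_nv = 2.695, A_nt = 0.3828 in²; R_n = min(0.6F_uA_nv, 0.6F_yA_gv) + U_bs·F_u·A_nt = 130 kips → 97.5 kips.
Block shear governs: 97.5 kips.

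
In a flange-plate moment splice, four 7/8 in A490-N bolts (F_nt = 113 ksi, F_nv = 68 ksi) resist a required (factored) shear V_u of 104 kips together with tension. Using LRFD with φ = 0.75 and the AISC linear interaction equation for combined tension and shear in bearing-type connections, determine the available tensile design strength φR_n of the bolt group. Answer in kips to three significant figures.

A_b = π·0.875²/4 = 0.6013 in²; f_rv = 104 / (4 × 0.6013) = 43.24 ksi.
F'_nt = 1.3 F_nt − (F_nt / φF_nv) f_rv = 1.3·113 − (113/(0.75·68))·43.24 = 51.1 ksi, capped at F_nt → F'_nt = 51.1 ksi.
R_n = F'_nt · A_b · n = 51.1 × 0.6013 × 4 = 122.9 kips.
Design strength φR_n = 0.75 × 122.9 = 92.2 kips.

92.2 kips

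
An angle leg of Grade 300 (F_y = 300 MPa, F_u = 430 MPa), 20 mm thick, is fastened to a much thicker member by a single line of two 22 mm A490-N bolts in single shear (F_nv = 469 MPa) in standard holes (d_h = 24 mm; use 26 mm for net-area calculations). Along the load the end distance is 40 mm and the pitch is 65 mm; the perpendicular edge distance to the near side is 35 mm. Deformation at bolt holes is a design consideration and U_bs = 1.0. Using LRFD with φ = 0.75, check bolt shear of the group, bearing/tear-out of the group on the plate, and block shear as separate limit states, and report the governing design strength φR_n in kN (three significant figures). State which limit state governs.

267 kN (bolt shear governs)

Bolt shear: A_b = π·22²/4 = 380.1 mm²; R_n = 469 × 380.1 × 2 × 1 / 1000 = 356.6 kN → 0.75 × 356.6 = 267 kN.
Bearing: edge l_c = 28, r_n = 289 kN; interior l_c = 41, r_n = 423.1 kN; R_n = 289 + 1·423.1 = 712.1 kN → 534 kN.
Block shear: A_gv = 2100, A_nv = 1320, A_nt = 440 mm²; R_n = min(0.6F_uA_nv, 0.6F_yA_gv) + U_bs·F_u·A_nt = 529.8 kN → 397 kN.
Bolt shear governs: 267 kN.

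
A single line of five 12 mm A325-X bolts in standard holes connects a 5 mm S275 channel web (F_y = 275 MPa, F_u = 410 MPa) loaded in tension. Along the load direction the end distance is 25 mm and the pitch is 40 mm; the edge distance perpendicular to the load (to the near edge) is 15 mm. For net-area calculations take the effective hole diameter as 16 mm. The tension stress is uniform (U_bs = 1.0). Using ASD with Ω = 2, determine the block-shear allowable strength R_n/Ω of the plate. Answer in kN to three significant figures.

Shear plane L_v = 25 + 4·40 = 185 mm; A_gv = 185 × 5 = 925 mm².
A_nv = (185 − 4.5·16) × 5 = 565 mm².
A_nt = (15 − 0.5·16) × 5 = 35 mm².
0.6 F_u A_nv = 139 kN; 0.6 F_y A_gv = 152.6 kN → shear rupture governs the shear term.
R_n = 139 + 1.0 × 410 × 35 / 1000 = 153.3 kN.
Allowable strength R_n/Ω = 153.3 / 2 = 76.7 kN.

76.7 kN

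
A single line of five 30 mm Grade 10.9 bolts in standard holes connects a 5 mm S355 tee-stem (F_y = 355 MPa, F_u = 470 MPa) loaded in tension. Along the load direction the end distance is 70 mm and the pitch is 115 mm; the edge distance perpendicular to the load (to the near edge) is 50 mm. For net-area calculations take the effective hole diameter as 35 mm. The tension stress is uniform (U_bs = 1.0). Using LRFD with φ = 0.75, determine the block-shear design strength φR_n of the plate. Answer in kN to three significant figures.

451 kN

Shear plane L_v = 70 + 4·115 = 530 mm; A_gv = 530 × 5 = 2650 mm².
A_nv = (530 − 4.5·35) × 5 = 1862 mm².
A_nt = (50 − 0.5·35) × 5 = 162.5 mm².
0.6 F_u A_nv = 525.2 kN; 0.6 F_y A_gv = 564.5 kN → shear rupture governs the shear term.
R_n = 525.2 + 1.0 × 470 × 162.5 / 1000 = 601.6 kN.
Design strength φR_n = 0.75 × 601.6 = 451 kN.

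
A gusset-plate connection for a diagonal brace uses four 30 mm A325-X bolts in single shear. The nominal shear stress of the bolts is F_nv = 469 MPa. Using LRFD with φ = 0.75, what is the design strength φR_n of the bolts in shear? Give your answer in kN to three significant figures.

A_b = π × 30² / 4 = 706.9 mm².
R_n = F_nv · A_b · n · n_s = 469 × 706.9 × 4 × 1 / 1000 = 1326 kN.
Design strength φR_n = 0.75 × 1326 = 995 kN.

995 kN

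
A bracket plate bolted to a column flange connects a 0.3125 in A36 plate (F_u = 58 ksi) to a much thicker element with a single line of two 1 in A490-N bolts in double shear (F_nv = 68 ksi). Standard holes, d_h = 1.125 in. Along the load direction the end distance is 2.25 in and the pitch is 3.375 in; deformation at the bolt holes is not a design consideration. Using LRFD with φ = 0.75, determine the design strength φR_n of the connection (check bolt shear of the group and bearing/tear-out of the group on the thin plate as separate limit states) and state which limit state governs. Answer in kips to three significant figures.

Bolt shear: A_b = π·1²/4 = 0.7854 in²; R_n = 68 × 0.7854 × 2 × 2 = 213.6 kips → 0.75 × 213.6 = 160 kips.
Bearing (1.5 l_c t F_u ≤ 3.0 d t F_u): upper limit = 3.0·1·0.3125·58 = 54.38 kips.
  Edge l_c = 2.25 − 1.125/2 = 1.688 → r_n = 45.88 kips; interior l_c = 3.375 − 1.125 = 2.25 → r_n = 54.38 kips.
  R_n,bearing = 1·45.88 + 1·54.38 = 100.3 kips → 0.75 × 100.3 = 75.2 kips.
Bearing governs: 75.2 kips.

75.2 kips (bearing governs)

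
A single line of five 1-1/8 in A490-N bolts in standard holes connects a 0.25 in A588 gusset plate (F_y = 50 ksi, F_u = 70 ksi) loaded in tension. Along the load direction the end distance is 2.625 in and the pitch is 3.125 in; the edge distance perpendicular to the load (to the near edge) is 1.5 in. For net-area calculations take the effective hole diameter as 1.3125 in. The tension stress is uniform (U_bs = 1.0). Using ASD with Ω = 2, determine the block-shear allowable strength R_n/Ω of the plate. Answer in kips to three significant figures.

Shear plane L_v = 2.625 + 4·3.125 = 15.12 in; A_gv = 15.12 × 0.25 = 3.781 in².
A_nv = (15.12 − 4.5·1.3125) × 0.25 = 2.305 in².
A_nt = (1.5 − 0.5·1.3125) × 0.25 = 0.2109 in².
0.6 F_u A_nv = 96.8 kips; 0.6 F_y A_gv = 113.4 kips → shear rupture governs the shear term.
R_n = 96.8 + 1.0 × 70 × 0.2109 = 111.6 kips.
Allowable strength R_n/Ω = 111.6 / 2 = 55.8 kips.

55.8 kips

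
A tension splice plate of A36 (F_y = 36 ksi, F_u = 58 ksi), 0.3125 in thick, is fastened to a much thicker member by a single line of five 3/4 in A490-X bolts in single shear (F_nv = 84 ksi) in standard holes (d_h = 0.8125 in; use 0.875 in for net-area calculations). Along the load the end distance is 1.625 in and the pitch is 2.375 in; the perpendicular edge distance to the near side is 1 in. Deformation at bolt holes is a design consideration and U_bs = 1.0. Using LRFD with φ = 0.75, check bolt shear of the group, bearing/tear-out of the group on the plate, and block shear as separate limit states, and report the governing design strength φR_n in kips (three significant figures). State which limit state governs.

64 kips (block shear governs)

Bolt shear: A_b = π·0.75²/4 = 0.4418 in²; R_n = 84 × 0.4418 × 5 × 1 = 185.6 kips → 0.75 × 185.6 = 139 kips.
Bearing: edge l_c = 1.219, r_n = 26.51 kips; interior l_c = 1.562, r_n = 32.62 kips; R_n = 26.51 + 4·32.62 = 157 kips → 118 kips.
Block shear: A_gv = 3.477, A_nv = 2.246, A_nt = 0.1758 in²; R_n = min(0.6F_uA_nv, 0.6F_yA_gv) + U_bs·F_u·A_nt = 85.29 kips → 64 kips.
Block shear governs: 64 kips.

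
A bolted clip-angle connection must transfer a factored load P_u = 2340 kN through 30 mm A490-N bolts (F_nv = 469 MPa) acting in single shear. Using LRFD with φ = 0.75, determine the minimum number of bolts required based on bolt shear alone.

10 bolts

A_b = π·30²/4 = 706.9 mm².
Per-bolt design strength φR_n = 0.75 × 469 × 706.9 × 1 / 1000 = 248.6 kN.
n ≥ 2340 / 248.6 = 9.411 → use 10 bolts.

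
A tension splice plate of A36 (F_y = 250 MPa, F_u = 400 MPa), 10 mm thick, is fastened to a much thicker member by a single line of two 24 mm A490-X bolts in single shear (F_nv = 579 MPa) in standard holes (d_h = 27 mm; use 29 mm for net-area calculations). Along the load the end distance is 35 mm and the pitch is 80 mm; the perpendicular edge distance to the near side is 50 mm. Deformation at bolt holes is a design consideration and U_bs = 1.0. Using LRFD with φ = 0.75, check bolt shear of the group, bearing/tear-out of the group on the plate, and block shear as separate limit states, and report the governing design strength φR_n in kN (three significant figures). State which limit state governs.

Bolt shear: A_b = π·24²/4 = 452.4 mm²; R_n = 579 × 452.4 × 2 × 1 / 1000 = 523.9 kN → 0.75 × 523.9 = 393 kN.
Bearing: edge l_c = 21.5, r_n = 103.2 kN; interior l_c = 53, r_n = 230.4 kN; R_n = 103.2 + 1·230.4 = 333.6 kN → 250 kN.
Block shear: A_gv = 1150, A_nv = 715, A_nt = 355 mm²; R_n = min(0.6F_uA_nv, 0.6F_yA_gv) + U_bs·F_u·A_nt = 313.6 kN → 235 kN.
Block shear governs: 235 kN.

235 kN (block shear governs)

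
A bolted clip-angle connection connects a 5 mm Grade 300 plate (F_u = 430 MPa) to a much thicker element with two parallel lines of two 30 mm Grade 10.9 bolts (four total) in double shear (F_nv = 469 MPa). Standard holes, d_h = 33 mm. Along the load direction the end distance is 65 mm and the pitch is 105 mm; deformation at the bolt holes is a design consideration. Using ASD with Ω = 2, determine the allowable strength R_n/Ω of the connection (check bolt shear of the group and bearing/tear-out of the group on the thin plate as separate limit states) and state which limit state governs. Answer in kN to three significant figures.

280 kN (bearing governs)

Bolt shear: A_b = π·30²/4 = 706.9 mm²; R_n = 469 × 706.9 × 4 × 2 / 1000 = 2652 kN → 2652 / 2 = 1330 kN.
Bearing (1.2 l_c t F_u ≤ 2.4 d t F_u): upper limit = 2.4·30·5·430 / 1000 = 154.8 kN.
  Edge l_c = 65 − 33/2 = 48.5 → r_n = 125.1 kN; interior l_c = 105 − 33 = 72 → r_n = 154.8 kN.
  R_n,bearing = 2·125.1 + 2·154.8 = 559.9 kN → 559.9 / 2 = 280 kN.
Bearing governs: 280 kN.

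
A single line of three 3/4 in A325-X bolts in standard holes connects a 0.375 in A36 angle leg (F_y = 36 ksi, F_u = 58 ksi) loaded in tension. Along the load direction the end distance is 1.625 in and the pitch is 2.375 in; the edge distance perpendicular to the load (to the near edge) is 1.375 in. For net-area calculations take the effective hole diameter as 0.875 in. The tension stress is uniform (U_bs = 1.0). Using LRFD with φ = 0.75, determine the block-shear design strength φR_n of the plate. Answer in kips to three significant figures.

54 kips

Shear plane L_v = 1.625 + 2·2.375 = 6.375 in; A_gv = 6.375 × 0.375 = 2.391 in².
A_nv = (6.375 − 2.5·0.875) × 0.375 = 1.57 in².
A_nt = (1.375 − 0.5·0.875) × 0.375 = 0.3516 in².
0.6 F_u A_nv = 54.65 kips; 0.6 F_y A_gv = 51.64 kips → shear yielding governs the shear term.
R_n = 51.64 + 1.0 × 58 × 0.3516 = 72.03 kips.
Design strength φR_n = 0.75 × 72.03 = 54 kips.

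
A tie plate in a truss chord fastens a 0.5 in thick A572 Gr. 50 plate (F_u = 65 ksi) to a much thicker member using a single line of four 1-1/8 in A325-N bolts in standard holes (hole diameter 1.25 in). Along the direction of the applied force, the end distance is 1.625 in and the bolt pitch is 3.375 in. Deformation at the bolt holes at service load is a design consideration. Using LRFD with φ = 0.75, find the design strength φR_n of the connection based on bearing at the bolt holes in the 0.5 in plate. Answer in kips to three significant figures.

216 kips

Per bolt r_n = 1.2 l_c t F_u ≤ 2.4 d t F_u; upper limit = 2.4 × 1.125 × 0.5 × 65 = 87.75 kips.
Edge bolt: l_c = 1.625 − 1.25/2 = 1 in → 1.2 × 1 × 0.5 × 65 = 39 → r_n = 39 kips.
Interior bolts: l_c = 3.375 − 1.25 = 2.125 in → 1.2 × 2.125 × 0.5 × 65 = 82.88 → r_n = 82.88 kips.
R_n = 1 × 39 + 3 × 82.88 = 287.6 kips.
Design strength φR_n = 0.75 × 287.6 = 216 kips.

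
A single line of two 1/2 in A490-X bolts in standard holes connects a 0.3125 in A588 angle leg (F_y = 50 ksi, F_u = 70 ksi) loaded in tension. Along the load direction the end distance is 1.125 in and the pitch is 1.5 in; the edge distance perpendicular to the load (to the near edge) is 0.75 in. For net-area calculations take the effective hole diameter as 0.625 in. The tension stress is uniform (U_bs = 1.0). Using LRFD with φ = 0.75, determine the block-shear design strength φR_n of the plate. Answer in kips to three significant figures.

Shear plane L_v = 1.125 + 1·1.5 = 2.625 in; A_gv = 2.625 × 0.3125 = 0.8203 in².
A_nv = (2.625 − 1.5·0.625) × 0.3125 = 0.5273 in².
A_nt = (0.75 − 0.5·0.625) × 0.3125 = 0.1367 in².
0.6 F_u A_nv = 22.15 kips; 0.6 F_y A_gv = 24.61 kips → shear rupture governs the shear term.
R_n = 22.15 + 1.0 × 70 × 0.1367 = 31.72 kips.
Design strength φR_n = 0.75 × 31.72 = 23.8 kips.

23.8 kips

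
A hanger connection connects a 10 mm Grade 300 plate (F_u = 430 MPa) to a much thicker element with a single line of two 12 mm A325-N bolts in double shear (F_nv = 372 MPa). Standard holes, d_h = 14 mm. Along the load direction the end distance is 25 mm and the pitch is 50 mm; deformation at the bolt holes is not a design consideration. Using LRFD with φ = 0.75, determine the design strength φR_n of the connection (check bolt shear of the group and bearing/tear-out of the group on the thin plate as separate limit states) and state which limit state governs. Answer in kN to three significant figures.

126 kN (bolt shear governs)

Bolt shear: A_b = π·12²/4 = 113.1 mm²; R_n = 372 × 113.1 × 2 × 2 / 1000 = 168.3 kN → 0.75 × 168.3 = 126 kN.
Bearing (1.5 l_c t F_u ≤ 3.0 d t F_u): upper limit = 3.0·12·10·430 / 1000 = 154.8 kN.
  Edge l_c = 25 − 14/2 = 18 → r_n = 116.1 kN; interior l_c = 50 − 14 = 36 → r_n = 154.8 kN.
  R_n,bearing = 1·116.1 + 1·154.8 = 270.9 kN → 0.75 × 270.9 = 203 kN.
Bolt shear governs: 126 kN.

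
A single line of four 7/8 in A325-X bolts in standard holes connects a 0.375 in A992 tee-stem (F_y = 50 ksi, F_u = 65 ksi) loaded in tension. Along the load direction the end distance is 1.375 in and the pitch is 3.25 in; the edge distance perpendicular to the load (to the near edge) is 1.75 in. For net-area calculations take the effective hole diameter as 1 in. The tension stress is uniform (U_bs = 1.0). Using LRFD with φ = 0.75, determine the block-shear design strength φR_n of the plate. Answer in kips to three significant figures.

Shear plane L_v = 1.375 + 3·3.25 = 11.12 in; A_gv = 11.12 × 0.375 = 4.172 in².
A_nv = (11.12 − 3.5·1) × 0.375 = 2.859 in².
A_nt = (1.75 − 0.5·1) × 0.375 = 0.4688 in².
0.6 F_u A_nv = 111.5 kips; 0.6 F_y A_gv = 125.2 kips → shear rupture governs the shear term.
R_n = 111.5 + 1.0 × 65 × 0.4688 = 142 kips.
Design strength φR_n = 0.75 × 142 = 106 kips.

106 kips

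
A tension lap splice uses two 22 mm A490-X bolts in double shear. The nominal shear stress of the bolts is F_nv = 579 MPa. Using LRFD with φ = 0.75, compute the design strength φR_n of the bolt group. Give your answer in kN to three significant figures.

660 kN

A_b = π × 22² / 4 = 380.1 mm².
R_n = F_nv · A_b · n · n_s = 579 × 380.1 × 2 × 2 / 1000 = 880.4 kN.
Design strength φR_n = 0.75 × 880.4 = 660 kN.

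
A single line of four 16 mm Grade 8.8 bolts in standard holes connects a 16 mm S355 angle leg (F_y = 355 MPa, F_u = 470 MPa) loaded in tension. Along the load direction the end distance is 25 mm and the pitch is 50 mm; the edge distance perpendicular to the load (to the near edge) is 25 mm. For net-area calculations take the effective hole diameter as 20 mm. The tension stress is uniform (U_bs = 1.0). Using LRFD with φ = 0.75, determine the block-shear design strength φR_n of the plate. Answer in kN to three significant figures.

Shear plane L_v = 25 + 3·50 = 175 mm; A_gv = 175 × 16 = 2800 mm².
A_nv = (175 − 3.5·20) × 16 = 1680 mm².
A_nt = (25 − 0.5·20) × 16 = 240 mm².
0.6 F_u A_nv = 473.8 kN; 0.6 F_y A_gv = 596.4 kN → shear rupture governs the shear term.
R_n = 473.8 + 1.0 × 470 × 240 / 1000 = 586.6 kN.
Design strength φR_n = 0.75 × 586.6 = 440 kN.

440 kN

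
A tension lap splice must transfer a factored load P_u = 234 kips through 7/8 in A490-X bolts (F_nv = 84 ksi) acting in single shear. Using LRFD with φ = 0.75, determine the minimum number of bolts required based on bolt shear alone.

7 bolts

A_b = π·0.875²/4 = 0.6013 in².
Per-bolt design strength φR_n = 0.75 × 84 × 0.6013 × 1 = 37.88 kips.
n ≥ 234 / 37.88 = 6.177 → use 7 bolts.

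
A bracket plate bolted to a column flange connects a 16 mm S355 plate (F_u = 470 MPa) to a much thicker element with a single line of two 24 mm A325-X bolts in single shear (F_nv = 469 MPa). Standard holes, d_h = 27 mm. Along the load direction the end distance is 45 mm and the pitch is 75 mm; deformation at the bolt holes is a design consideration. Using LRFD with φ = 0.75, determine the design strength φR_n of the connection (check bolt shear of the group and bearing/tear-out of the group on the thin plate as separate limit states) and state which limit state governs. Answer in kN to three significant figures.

318 kN (bolt shear governs)

Bolt shear: A_b = π·24²/4 = 452.4 mm²; R_n = 469 × 452.4 × 2 × 1 / 1000 = 424.3 kN → 0.75 × 424.3 = 318 kN.
Bearing (1.2 l_c t F_u ≤ 2.4 d t F_u): upper limit = 2.4·24·16·470 / 1000 = 433.2 kN.
  Edge l_c = 45 − 27/2 = 31.5 → r_n = 284.3 kN; interior l_c = 75 − 27 = 48 → r_n = 433.2 kN.
  R_n,bearing = 1·284.3 + 1·433.2 = 717.4 kN → 0.75 × 717.4 = 538 kN.
Bolt shear governs: 318 kN.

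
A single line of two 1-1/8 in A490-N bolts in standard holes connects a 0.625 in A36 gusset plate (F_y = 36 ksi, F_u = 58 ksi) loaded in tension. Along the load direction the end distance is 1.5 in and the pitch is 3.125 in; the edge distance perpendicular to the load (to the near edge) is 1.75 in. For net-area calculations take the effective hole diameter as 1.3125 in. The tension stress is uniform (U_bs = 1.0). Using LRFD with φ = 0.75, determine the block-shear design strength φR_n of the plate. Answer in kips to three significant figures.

73.1 kips

Shear plane L_v = 1.5 + 1·3.125 = 4.625 in; A_gv = 4.625 × 0.625 = 2.891 in².
A_nv = (4.625 − 1.5·1.3125) × 0.625 = 1.66 in².
A_nt = (1.75 − 0.5·1.3125) × 0.625 = 0.6836 in².
0.6 F_u A_nv = 57.77 kips; 0.6 F_y A_gv = 62.44 kips → shear rupture governs the shear term.
R_n = 57.77 + 1.0 × 58 × 0.6836 = 97.42 kips.
Design strength φR_n = 0.75 × 97.42 = 73.1 kips.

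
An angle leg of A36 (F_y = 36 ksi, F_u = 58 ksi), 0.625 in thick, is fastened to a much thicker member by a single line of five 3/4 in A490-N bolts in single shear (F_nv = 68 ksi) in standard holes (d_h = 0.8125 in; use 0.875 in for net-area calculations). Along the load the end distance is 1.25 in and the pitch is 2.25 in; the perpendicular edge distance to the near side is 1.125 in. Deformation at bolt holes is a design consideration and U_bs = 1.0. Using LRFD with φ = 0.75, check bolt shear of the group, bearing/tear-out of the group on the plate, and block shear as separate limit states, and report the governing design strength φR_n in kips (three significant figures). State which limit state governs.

Bolt shear: A_b = π·0.75²/4 = 0.4418 in²; R_n = 68 × 0.4418 × 5 × 1 = 150.2 kips → 0.75 × 150.2 = 113 kips.
Bearing: edge l_c = 0.8438, r_n = 36.7 kips; interior l_c = 1.438, r_n = 62.53 kips; R_n = 36.7 + 4·62.53 = 286.8 kips → 215 kips.
Block shear: A_gv = 6.406, A_nv = 3.945, A_nt = 0.4297 in²; R_n = min(0.6F_uA_nv, 0.6F_yA_gv) + U_bs·F_u·A_nt = 162.2 kips → 122 kips.
Bolt shear governs: 113 kips.

113 kips (bolt shear governs)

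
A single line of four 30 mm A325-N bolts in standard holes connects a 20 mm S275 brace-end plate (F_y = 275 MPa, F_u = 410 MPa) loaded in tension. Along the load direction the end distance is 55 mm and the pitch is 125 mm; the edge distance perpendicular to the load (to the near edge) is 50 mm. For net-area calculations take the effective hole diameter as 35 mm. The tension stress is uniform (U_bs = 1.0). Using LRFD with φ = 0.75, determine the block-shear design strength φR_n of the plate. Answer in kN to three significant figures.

Shear plane L_v = 55 + 3·125 = 430 mm; A_gv = 430 × 20 = 8600 mm².
A_nv = (430 − 3.5·35) × 20 = 6150 mm².
A_nt = (50 − 0.5·35) × 20 = 650 mm².
0.6 F_u A_nv = 1513 kN; 0.6 F_y A_gv = 1419 kN → shear yielding governs the shear term.
R_n = 1419 + 1.0 × 410 × 650 / 1000 = 1686 kN.
Design strength φR_n = 0.75 × 1686 = 1260 kN.

1260 kN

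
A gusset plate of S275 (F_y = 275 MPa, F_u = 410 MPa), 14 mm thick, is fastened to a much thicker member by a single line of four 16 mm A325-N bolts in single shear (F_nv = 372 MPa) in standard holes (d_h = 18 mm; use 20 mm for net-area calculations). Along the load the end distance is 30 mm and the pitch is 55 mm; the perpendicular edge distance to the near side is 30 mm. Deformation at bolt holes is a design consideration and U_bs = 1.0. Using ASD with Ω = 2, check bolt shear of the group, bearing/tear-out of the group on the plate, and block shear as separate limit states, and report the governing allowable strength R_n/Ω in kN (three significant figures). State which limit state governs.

Bolt shear: A_b = π·16²/4 = 201.1 mm²; R_n = 372 × 201.1 × 4 × 1 / 1000 = 299.2 kN → 299.2 / 2 = 150 kN.
Bearing: edge l_c = 21, r_n = 144.6 kN; interior l_c = 37, r_n = 220.4 kN; R_n = 144.6 + 3·220.4 = 805.9 kN → 403 kN.
Block shear: A_gv = 2730, A_nv = 1750, A_nt = 280 mm²; R_n = min(0.6F_uA_nv, 0.6F_yA_gv) + U_bs·F_u·A_nt = 545.3 kN → 273 kN.
Bolt shear governs: 150 kN.

150 kN (bolt shear governs)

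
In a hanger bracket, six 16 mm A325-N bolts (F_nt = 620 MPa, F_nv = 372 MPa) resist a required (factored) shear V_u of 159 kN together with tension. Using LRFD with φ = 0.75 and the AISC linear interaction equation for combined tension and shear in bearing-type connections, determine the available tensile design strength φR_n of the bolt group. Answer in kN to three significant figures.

464 kN

A_b = π·16²/4 = 201.1 mm²; f_rv = 159 × 1000 / (6 × 201.1) = 131.8 MPa.
F'_nt = 1.3 F_nt − (F_nt / φF_nv) f_rv = 1.3·620 − (620/(0.75·372))·131.8 = 513.1 MPa, capped at F_nt → F'_nt = 513.1 MPa.
R_n = F'_nt · A_b · n = 513.1 × 201.1 × 6 / 1000 = 619 kN.
Design strength φR_n = 0.75 × 619 = 464 kN.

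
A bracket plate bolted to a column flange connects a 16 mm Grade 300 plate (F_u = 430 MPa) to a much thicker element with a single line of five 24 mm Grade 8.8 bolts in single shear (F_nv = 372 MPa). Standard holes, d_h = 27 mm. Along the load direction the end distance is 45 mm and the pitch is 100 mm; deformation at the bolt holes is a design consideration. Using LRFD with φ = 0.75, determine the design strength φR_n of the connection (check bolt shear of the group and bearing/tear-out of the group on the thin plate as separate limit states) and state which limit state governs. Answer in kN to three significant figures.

Bolt shear: A_b = π·24²/4 = 452.4 mm²; R_n = 372 × 452.4 × 5 × 1 / 1000 = 841.4 kN → 0.75 × 841.4 = 631 kN.
Bearing (1.2 l_c t F_u ≤ 2.4 d t F_u): upper limit = 2.4·24·16·430 / 1000 = 396.3 kN.
  Edge l_c = 45 − 27/2 = 31.5 → r_n = 260.1 kN; interior l_c = 100 − 27 = 73 → r_n = 396.3 kN.
  R_n,bearing = 1·260.1 + 4·396.3 = 1845 kN → 0.75 × 1845 = 1380 kN.
Bolt shear governs: 631 kN.

631 kN (bolt shear governs)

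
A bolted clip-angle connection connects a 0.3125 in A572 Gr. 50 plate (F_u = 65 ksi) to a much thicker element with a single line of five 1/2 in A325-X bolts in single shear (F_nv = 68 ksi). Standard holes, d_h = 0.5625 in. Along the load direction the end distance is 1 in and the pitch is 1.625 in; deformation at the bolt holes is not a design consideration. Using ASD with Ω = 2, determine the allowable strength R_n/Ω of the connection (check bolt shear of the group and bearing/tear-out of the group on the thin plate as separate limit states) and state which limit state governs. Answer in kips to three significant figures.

33.4 kips (bolt shear governs)

Bolt shear: A_b = π·0.5²/4 = 0.1963 in²; R_n = 68 × 0.1963 × 5 × 1 = 66.76 kips → 66.76 / 2 = 33.4 kips.
Bearing (1.5 l_c t F_u ≤ 3.0 d t F_u): upper limit = 3.0·0.5·0.3125·65 = 30.47 kips.
  Edge l_c = 1 − 0.5625/2 = 0.7188 → r_n = 21.9 kips; interior l_c = 1.625 − 0.5625 = 1.062 → r_n = 30.47 kips.
  R_n,bearing = 1·21.9 + 4·30.47 = 143.8 kips → 143.8 / 2 = 71.9 kips.
Bolt shear governs: 33.4 kips.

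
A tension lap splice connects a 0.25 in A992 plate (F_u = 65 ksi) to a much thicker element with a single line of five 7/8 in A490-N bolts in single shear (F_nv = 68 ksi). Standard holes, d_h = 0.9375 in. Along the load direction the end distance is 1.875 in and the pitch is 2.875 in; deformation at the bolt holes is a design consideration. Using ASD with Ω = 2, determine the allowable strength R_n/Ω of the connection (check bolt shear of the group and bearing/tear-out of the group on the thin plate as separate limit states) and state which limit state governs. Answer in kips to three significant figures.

82 kips (bearing governs)

Bolt shear: A_b = π·0.875²/4 = 0.6013 in²; R_n = 68 × 0.6013 × 5 × 1 = 204.4 kips → 204.4 / 2 = 102 kips.
Bearing (1.2 l_c t F_u ≤ 2.4 d t F_u): upper limit = 2.4·0.875·0.25·65 = 34.12 kips.
  Edge l_c = 1.875 − 0.9375/2 = 1.406 → r_n = 27.42 kips; interior l_c = 2.875 − 0.9375 = 1.938 → r_n = 34.12 kips.
  R_n,bearing = 1·27.42 + 4·34.12 = 163.9 kips → 163.9 / 2 = 82 kips.
Bearing governs: 82 kips.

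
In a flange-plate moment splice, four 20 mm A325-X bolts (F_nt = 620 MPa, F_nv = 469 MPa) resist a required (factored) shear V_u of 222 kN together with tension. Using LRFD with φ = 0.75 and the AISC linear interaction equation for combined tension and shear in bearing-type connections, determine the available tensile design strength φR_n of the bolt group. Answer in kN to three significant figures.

A_b = π·20²/4 = 314.2 mm²; f_rv = 222 × 1000 / (4 × 314.2) = 176.7 MPa.
F'_nt = 1.3 F_nt − (F_nt / φF_nv) f_rv = 1.3·620 − (620/(0.75·469))·176.7 = 494.6 MPa, capped at F_nt → F'_nt = 494.6 MPa.
R_n = F'_nt · A_b · n = 494.6 × 314.2 × 4 / 1000 = 621.5 kN.
Design strength φR_n = 0.75 × 621.5 = 466 kN.

466 kN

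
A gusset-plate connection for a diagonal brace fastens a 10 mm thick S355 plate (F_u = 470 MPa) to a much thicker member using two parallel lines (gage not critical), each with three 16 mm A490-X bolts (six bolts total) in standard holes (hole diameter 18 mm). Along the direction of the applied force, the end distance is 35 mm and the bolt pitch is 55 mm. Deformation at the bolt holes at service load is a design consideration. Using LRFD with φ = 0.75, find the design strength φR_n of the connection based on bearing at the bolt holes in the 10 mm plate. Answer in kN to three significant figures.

Per bolt r_n = 1.2 l_c t F_u ≤ 2.4 d t F_u; upper limit = 2.4 × 16 × 10 × 470 / 1000 = 180.5 kN.
Edge bolt: l_c = 35 − 18/2 = 26 mm → 1.2 × 26 × 10 × 470 / 1000 = 146.6 → r_n = 146.6 kN.
Interior bolts: l_c = 55 − 18 = 37 mm → 1.2 × 37 × 10 × 470 / 1000 = 208.7 → r_n = 180.5 kN.
R_n = 2 × 146.6 + 4 × 180.5 = 1015 kN.
Design strength φR_n = 0.75 × 1015 = 761 kN.

761 kN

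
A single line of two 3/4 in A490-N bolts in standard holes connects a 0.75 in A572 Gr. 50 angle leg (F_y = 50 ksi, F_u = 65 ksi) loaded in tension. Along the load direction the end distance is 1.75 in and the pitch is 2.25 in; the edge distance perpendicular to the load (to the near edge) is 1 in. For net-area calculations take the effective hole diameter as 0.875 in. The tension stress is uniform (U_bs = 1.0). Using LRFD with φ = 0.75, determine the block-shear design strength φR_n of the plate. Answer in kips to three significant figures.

Shear plane L_v = 1.75 + 1·2.25 = 4 in; A_gv = 4 × 0.75 = 3 in².
A_nv = (4 − 1.5·0.875) × 0.75 = 2.016 in².
A_nt = (1 − 0.5·0.875) × 0.75 = 0.4219 in².
0.6 F_u A_nv = 78.61 kips; 0.6 F_y A_gv = 90 kips → shear rupture governs the shear term.
R_n = 78.61 + 1.0 × 65 × 0.4219 = 106 kips.
Design strength φR_n = 0.75 × 106 = 79.5 kips.

79.5 kips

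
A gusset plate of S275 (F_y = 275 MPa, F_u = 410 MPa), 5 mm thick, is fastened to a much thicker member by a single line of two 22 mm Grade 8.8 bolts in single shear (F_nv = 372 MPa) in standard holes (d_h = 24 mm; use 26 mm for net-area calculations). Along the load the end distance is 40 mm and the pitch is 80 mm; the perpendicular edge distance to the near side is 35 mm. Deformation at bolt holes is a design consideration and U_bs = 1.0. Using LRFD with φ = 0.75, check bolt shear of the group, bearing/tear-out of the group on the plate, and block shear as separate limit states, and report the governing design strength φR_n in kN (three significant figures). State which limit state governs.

Bolt shear: A_b = π·22²/4 = 380.1 mm²; R_n = 372 × 380.1 × 2 × 1 / 1000 = 282.8 kN → 0.75 × 282.8 = 212 kN.
Bearing: edge l_c = 28, r_n = 68.88 kN; interior l_c = 56, r_n = 108.2 kN; R_n = 68.88 + 1·108.2 = 177.1 kN → 133 kN.
Block shear: A_gv = 600, A_nv = 405, A_nt = 110 mm²; R_n = min(0.6F_uA_nv, 0.6F_yA_gv) + U_bs·F_u·A_nt = 144.1 kN → 108 kN.
Block shear governs: 108 kN.

108 kN (block shear governs)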